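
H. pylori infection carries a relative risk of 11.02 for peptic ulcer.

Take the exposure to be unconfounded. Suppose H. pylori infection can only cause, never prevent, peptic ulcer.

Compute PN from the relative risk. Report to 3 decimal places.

Under exogeneity and monotonicity, PN = (RR − 1) / RR = 1 − 1/RR.
PN = (11.02 − 1) / 11.02 = 10.02 / 11.02 ≈ 0.9093

PN ≈ 0.909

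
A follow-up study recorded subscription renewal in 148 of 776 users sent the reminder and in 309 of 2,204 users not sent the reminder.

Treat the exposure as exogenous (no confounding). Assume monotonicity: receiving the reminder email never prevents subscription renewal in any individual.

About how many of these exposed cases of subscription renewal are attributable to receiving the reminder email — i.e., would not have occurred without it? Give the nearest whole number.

about 39 cases

p₁ = P(outcome | exposed) = 148/776 = 0.19072
p₀ = P(outcome | unexposed) = 309/2204 = 0.1402
PN = (p₁ − p₀)/p₁ = (0.19072 − 0.1402) / 0.19072 ≈ 0.26490.
Attributable cases ≈ PN × (exposed cases) = 0.26490 × 148 ≈ 39.21.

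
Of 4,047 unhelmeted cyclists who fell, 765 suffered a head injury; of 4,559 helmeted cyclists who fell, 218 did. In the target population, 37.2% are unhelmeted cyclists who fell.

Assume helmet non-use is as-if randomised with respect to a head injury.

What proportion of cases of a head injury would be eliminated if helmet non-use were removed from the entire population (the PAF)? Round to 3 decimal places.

PAF ≈ 0.523

p₁ = P(outcome | exposed) = 765/4047 = 0.18903
p₀ = P(outcome | unexposed) = 218/4559 = 0.047818
Overall risk P(Y=1) = π·p₁ + (1−π)·p₀ = 0.372×0.18903 + 0.628×0.047818 = 0.10035.
Under exogeneity, PAF = [P(Y=1) − p₀] / P(Y=1).
PAF = (0.10035 − 0.047818) / 0.10035 ≈ 0.5235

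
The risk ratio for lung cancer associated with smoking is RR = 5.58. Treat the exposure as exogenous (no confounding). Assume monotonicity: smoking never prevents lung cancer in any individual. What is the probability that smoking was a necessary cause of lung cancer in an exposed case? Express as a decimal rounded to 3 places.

PN ≈ 0.821

Under exogeneity and monotonicity, PN = (RR − 1) / RR = 1 − 1/RR.
PN = (5.58 − 1) / 5.58 = 4.58 / 5.58 ≈ 0.8208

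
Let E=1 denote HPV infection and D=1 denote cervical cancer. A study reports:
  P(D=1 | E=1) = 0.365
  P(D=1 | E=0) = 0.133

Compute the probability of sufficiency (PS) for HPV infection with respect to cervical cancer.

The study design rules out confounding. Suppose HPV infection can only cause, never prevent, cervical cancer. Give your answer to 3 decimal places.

Let p₁ = 0.365, p₀ = 0.133.
Under exogeneity and monotonicity, PS = (p₁ − p₀) / (1 − p₀).
PS = (0.365 − 0.133) / (1 − 0.133) = 0.232 / 0.867 ≈ 0.2676

PS ≈ 0.268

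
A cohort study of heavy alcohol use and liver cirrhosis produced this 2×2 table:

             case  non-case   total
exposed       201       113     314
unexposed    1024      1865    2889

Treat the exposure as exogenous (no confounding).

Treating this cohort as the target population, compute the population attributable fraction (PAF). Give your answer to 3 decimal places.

PAF ≈ 0.073

p₁ = P(outcome | exposed) = 201/314 = 0.64013
p₀ = P(outcome | unexposed) = 1024/2889 = 0.35445
Exposure prevalence π = 314/3203 = 0.098033; overall risk P(Y=1) = 0.38245.
Under exogeneity, PAF = [P(Y=1) − p₀]/P(Y=1).
PAF = (0.38245 − 0.35445) / 0.38245 ≈ 0.0732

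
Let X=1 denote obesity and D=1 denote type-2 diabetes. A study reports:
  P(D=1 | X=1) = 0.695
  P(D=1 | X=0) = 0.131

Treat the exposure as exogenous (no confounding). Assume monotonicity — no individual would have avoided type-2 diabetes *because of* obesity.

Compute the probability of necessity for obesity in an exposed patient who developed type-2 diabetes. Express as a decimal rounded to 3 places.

Let p₁ = 0.695, p₀ = 0.131.
Under exogeneity and monotonicity, PN = (p₁ − p₀) / p₁.
PN = (0.695 − 0.131) / 0.695 = 0.564 / 0.695 ≈ 0.8115

PN ≈ 0.812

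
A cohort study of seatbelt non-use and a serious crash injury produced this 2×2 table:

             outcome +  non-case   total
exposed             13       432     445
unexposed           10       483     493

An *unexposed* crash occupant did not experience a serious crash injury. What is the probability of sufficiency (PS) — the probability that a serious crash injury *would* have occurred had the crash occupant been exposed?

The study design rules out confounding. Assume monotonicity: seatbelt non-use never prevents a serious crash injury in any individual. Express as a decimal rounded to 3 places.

p₁ = P(outcome | exposed) = 13/445 = 0.029213
p₀ = P(outcome | unexposed) = 10/493 = 0.020284
Under exogeneity and monotonicity, PS = (p₁ − p₀) / (1 − p₀).
PS = (0.029213 − 0.020284) / (1 − 0.020284) = 0.0089295 / 0.97972 ≈ 0.0091

PS ≈ 0.009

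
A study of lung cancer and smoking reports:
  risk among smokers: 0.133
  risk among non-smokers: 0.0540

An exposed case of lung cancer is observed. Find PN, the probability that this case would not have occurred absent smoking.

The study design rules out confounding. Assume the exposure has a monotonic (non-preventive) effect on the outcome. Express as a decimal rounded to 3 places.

Let p₁ = 0.133, p₀ = 0.054.
Under exogeneity and monotonicity, PN = (p₁ − p₀) / p₁.
PN = (0.133 − 0.054) / 0.133 = 0.079 / 0.133 ≈ 0.5940

PN ≈ 0.594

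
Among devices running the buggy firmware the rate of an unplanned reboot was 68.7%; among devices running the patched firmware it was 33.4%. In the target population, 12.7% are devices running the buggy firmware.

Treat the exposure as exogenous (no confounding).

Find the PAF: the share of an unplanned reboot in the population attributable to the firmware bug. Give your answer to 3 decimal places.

PAF ≈ 0.118

p₁ = 0.687, p₀ = 0.334.
Overall risk P(Y=1) = π·p₁ + (1−π)·p₀ = 0.127×0.687 + 0.873×0.334 = 0.37883.
Under exogeneity, PAF = [P(Y=1) − p₀] / P(Y=1).
PAF = (0.37883 − 0.334) / 0.37883 ≈ 0.1183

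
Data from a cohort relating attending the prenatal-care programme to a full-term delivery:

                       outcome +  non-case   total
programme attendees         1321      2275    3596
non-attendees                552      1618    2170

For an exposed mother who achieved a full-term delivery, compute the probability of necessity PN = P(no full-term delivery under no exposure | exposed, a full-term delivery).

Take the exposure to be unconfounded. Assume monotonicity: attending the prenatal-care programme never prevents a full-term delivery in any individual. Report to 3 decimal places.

PN ≈ 0.308

p₁ = P(outcome | exposed) = 1321/3596 = 0.36735
p₀ = P(outcome | unexposed) = 552/2170 = 0.25438
Under exogeneity and monotonicity, PN = (p₁ − p₀)/p₁.
PN = (0.36735 − 0.25438) / 0.36735 ≈ 0.3075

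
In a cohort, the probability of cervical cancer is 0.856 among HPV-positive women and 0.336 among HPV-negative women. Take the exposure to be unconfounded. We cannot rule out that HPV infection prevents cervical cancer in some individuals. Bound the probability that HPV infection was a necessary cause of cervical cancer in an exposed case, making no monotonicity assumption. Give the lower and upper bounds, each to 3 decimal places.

0.607 ≤ PN ≤ 0.776

Let p₁ = 0.856, p₀ = 0.336.
Under exogeneity alone the bounds on PN are max{0,(p₁−p₀)/p₁} ≤ PN ≤ min{1,(1−p₀)/p₁}.
  lower = (p₁ − p₀)/p₁ = 0.52 / 0.856 ≈ 0.6075
  upper = min{1, (1 − p₀)/p₁} = 0.664 / 0.856 ≈ 0.7757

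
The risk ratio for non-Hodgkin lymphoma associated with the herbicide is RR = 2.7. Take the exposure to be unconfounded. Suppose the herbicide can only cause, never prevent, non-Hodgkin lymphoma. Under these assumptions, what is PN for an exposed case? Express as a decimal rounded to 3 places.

PN ≈ 0.630

Under exogeneity and monotonicity, PN = (RR − 1) / RR = 1 − 1/RR.
PN = (2.7 − 1) / 2.7 = 1.7 / 2.7 ≈ 0.6296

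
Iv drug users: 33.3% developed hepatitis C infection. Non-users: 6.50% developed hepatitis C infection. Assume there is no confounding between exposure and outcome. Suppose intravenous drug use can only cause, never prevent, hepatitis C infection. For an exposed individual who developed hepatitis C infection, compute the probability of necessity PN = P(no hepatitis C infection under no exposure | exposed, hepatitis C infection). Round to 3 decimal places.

PN ≈ 0.805

p₁ = 0.333, p₀ = 0.065.
Under exogeneity and monotonicity, PN = (p₁ − p₀) / p₁.
PN = (0.333 − 0.065) / 0.333 = 0.268 / 0.333 ≈ 0.8048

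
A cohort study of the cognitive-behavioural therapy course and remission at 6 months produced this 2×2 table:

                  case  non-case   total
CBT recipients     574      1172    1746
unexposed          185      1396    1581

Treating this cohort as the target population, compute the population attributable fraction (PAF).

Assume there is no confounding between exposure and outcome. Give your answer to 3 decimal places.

PAF ≈ 0.487

p₁ = P(outcome | exposed) = 574/1746 = 0.32875
p₀ = P(outcome | unexposed) = 185/1581 = 0.11701
Exposure prevalence π = 1746/3327 = 0.5248; overall risk P(Y=1) = 0.22813.
Under exogeneity, PAF = [P(Y=1) − p₀]/P(Y=1).
PAF = (0.22813 − 0.11701) / 0.22813 ≈ 0.4871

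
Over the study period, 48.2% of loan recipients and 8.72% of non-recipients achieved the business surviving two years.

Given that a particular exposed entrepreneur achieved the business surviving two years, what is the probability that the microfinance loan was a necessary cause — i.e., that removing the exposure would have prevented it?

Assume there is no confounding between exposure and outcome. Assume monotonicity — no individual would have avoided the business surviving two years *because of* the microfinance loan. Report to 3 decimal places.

PN ≈ 0.819

p₁ = 0.482, p₀ = 0.0872.
Under exogeneity and monotonicity, PN = (p₁ − p₀) / p₁.
PN = (0.482 − 0.0872) / 0.482 = 0.3948 / 0.482 ≈ 0.8191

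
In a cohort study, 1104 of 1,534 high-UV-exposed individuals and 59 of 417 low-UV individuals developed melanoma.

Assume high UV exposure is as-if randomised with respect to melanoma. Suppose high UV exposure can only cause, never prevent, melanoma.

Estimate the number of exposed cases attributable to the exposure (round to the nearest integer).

about 887 cases

p₁ = P(outcome | exposed) = 1104/1534 = 0.71969
p₀ = P(outcome | unexposed) = 59/417 = 0.14149
PN = (p₁ − p₀)/p₁ = (0.71969 − 0.14149) / 0.71969 ≈ 0.80341.
Attributable cases ≈ PN × (exposed cases) = 0.80341 × 1104 ≈ 886.96.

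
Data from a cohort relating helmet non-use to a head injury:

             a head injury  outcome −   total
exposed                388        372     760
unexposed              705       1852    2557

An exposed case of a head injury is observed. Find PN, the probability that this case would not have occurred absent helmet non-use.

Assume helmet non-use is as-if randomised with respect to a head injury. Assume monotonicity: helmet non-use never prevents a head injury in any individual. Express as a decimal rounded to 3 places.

PN ≈ 0.460

p₁ = P(outcome | exposed) = 388/760 = 0.51053
p₀ = P(outcome | unexposed) = 705/2557 = 0.27571
Under exogeneity and monotonicity, PN = (p₁ − p₀) / p₁.
PN = (0.51053 − 0.27571) / 0.51053 = 0.23481 / 0.51053 ≈ 0.4599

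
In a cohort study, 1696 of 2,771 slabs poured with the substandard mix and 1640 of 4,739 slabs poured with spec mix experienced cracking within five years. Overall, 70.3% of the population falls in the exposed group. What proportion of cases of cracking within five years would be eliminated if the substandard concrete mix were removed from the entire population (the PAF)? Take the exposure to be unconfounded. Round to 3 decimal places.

PAF ≈ 0.351

p₁ = P(outcome | exposed) = 1696/2771 = 0.61205
p₀ = P(outcome | unexposed) = 1640/4739 = 0.34606
Overall risk P(Y=1) = π·p₁ + (1−π)·p₀ = 0.703×0.61205 + 0.297×0.34606 = 0.53305.
Under exogeneity, PAF = [P(Y=1) − p₀] / P(Y=1).
PAF = (0.53305 − 0.34606) / 0.53305 ≈ 0.3508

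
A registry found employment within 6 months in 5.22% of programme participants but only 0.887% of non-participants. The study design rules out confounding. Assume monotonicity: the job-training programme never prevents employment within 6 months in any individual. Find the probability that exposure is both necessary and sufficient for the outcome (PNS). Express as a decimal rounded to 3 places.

p₁ = 0.0522, p₀ = 0.00887.
Under exogeneity and monotonicity, PNS = p₁ − p₀.
PNS = 0.0522 − 0.00887 = 0.04333

PNS ≈ 0.043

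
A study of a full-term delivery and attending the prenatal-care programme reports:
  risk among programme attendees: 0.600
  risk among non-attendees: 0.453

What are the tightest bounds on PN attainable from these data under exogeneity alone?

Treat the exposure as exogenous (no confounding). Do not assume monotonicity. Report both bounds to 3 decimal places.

Let p₁ = 0.6, p₀ = 0.453.
Under exogeneity alone the bounds on PN are max{0,(p₁−p₀)/p₁} ≤ PN ≤ min{1,(1−p₀)/p₁}.
  lower = (p₁ − p₀)/p₁ = 0.147 / 0.6 ≈ 0.2450
  upper = min{1, (1 − p₀)/p₁} = 0.547 / 0.6 ≈ 0.9117

0.245 ≤ PN ≤ 0.912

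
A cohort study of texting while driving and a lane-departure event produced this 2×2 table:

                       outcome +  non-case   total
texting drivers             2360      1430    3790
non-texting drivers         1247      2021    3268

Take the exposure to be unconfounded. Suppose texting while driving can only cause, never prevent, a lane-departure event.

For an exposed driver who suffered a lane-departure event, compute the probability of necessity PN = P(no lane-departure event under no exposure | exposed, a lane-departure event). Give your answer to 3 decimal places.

p₁ = P(outcome | exposed) = 2360/3790 = 0.62269
p₀ = P(outcome | unexposed) = 1247/3268 = 0.38158
Under exogeneity and monotonicity, PN = (p₁ − p₀)/p₁.
PN = (0.62269 − 0.38158) / 0.62269 ≈ 0.3872

PN ≈ 0.387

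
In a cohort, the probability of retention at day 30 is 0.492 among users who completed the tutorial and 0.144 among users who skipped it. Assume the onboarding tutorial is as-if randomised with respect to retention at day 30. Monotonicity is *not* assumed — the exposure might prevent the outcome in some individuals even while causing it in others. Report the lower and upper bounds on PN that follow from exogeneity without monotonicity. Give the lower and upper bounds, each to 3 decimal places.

0.707 ≤ PN ≤ 1.000

Let p₁ = 0.492, p₀ = 0.144.
Under exogeneity alone the bounds on PN are max{0,(p₁−p₀)/p₁} ≤ PN ≤ min{1,(1−p₀)/p₁}.
  lower = (p₁ − p₀)/p₁ = 0.348 / 0.492 ≈ 0.7073
  upper = min{1, (1 − p₀)/p₁} = 0.856 / 0.492 ≈ 1.7398 → capped at 1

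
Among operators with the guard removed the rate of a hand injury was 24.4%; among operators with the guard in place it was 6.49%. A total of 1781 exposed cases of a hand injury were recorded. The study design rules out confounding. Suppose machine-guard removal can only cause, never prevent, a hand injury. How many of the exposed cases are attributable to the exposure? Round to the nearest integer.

p₁ = 0.244, p₀ = 0.0649.
PN = (p₁ − p₀)/p₁ = (0.244 − 0.0649) / 0.244 ≈ 0.73402.
Attributable cases ≈ PN × (exposed cases) = 0.73402 × 1781 ≈ 1307.28.

about 1307 cases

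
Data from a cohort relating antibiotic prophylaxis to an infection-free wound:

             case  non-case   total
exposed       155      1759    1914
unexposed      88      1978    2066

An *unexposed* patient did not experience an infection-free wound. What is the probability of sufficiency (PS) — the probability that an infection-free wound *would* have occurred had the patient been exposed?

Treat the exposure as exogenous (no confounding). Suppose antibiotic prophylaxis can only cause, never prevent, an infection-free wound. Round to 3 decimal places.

PS ≈ 0.040

p₁ = P(outcome | exposed) = 155/1914 = 0.080982
p₀ = P(outcome | unexposed) = 88/2066 = 0.042594
Under exogeneity and monotonicity, PS = (p₁ − p₀) / (1 − p₀).
PS = (0.080982 − 0.042594) / (1 − 0.042594) = 0.038388 / 0.95741 ≈ 0.0401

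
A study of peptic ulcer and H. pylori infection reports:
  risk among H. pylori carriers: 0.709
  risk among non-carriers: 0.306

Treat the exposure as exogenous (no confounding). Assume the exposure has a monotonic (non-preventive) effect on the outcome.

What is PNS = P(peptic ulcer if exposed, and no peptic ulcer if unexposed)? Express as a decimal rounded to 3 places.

Let p₁ = 0.709, p₀ = 0.306.
Under exogeneity and monotonicity, PNS = p₁ − p₀.
PNS = 0.709 − 0.306 = 0.403

PNS ≈ 0.403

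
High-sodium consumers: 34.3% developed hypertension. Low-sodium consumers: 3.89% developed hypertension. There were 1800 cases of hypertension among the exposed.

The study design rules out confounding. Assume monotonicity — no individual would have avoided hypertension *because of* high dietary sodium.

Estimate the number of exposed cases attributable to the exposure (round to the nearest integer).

about 1596 cases

p₁ = 0.343, p₀ = 0.0389.
PN = (p₁ − p₀)/p₁ = (0.343 − 0.0389) / 0.343 ≈ 0.88659.
Attributable cases ≈ PN × (exposed cases) = 0.88659 × 1800 ≈ 1595.86.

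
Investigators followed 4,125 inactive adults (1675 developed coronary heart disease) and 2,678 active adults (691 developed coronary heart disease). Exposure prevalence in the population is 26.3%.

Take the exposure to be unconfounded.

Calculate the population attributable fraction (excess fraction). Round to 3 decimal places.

p₁ = P(outcome | exposed) = 1675/4125 = 0.40606
p₀ = P(outcome | unexposed) = 691/2678 = 0.25803
Overall risk P(Y=1) = π·p₁ + (1−π)·p₀ = 0.263×0.40606 + 0.737×0.25803 = 0.29696.
Under exogeneity, PAF = [P(Y=1) − p₀] / P(Y=1).
PAF = (0.29696 − 0.25803) / 0.29696 ≈ 0.1311

PAF ≈ 0.131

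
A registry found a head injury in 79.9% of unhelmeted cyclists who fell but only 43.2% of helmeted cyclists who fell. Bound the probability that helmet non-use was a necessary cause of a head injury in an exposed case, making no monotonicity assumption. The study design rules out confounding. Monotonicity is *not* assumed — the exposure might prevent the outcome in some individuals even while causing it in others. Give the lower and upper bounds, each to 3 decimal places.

0.459 ≤ PN ≤ 0.711

p₁ = 0.799, p₀ = 0.432.
Under exogeneity alone the bounds on PN are max{0,(p₁−p₀)/p₁} ≤ PN ≤ min{1,(1−p₀)/p₁}.
  lower = (p₁ − p₀)/p₁ = 0.367 / 0.799 ≈ 0.4593
  upper = min{1, (1 − p₀)/p₁} = 0.568 / 0.799 ≈ 0.7109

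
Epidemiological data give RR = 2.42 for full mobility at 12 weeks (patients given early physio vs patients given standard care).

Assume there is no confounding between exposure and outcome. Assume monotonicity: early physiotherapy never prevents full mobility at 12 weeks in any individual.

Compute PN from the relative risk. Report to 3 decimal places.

Under exogeneity and monotonicity, PN = (RR − 1) / RR = 1 − 1/RR.
PN = (2.42 − 1) / 2.42 = 1.42 / 2.42 ≈ 0.5868

PN ≈ 0.587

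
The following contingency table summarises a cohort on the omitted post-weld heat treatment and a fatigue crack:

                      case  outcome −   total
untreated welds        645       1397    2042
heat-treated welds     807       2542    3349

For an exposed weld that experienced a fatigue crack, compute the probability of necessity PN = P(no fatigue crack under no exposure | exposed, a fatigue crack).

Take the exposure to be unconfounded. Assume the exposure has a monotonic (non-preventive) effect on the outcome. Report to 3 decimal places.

p₁ = P(outcome | exposed) = 645/2042 = 0.31587
p₀ = P(outcome | unexposed) = 807/3349 = 0.24097
Under exogeneity and monotonicity, PN = (p₁ − p₀)/p₁.
PN = (0.31587 − 0.24097) / 0.31587 ≈ 0.2371

PN ≈ 0.237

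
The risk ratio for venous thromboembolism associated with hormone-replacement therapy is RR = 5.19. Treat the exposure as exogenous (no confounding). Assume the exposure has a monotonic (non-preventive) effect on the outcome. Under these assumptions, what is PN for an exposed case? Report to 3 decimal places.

Under exogeneity and monotonicity, PN = (RR − 1) / RR = 1 − 1/RR.
PN = (5.19 − 1) / 5.19 = 4.19 / 5.19 ≈ 0.8073

PN ≈ 0.807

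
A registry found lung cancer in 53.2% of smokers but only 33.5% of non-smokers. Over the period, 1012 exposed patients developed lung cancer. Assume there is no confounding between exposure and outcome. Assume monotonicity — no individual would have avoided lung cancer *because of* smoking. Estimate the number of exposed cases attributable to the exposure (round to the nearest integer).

p₁ = 0.532, p₀ = 0.335.
PN = (p₁ − p₀)/p₁ = (0.532 − 0.335) / 0.532 ≈ 0.37030.
Attributable cases ≈ PN × (exposed cases) = 0.37030 × 1012 ≈ 374.74.

about 375 cases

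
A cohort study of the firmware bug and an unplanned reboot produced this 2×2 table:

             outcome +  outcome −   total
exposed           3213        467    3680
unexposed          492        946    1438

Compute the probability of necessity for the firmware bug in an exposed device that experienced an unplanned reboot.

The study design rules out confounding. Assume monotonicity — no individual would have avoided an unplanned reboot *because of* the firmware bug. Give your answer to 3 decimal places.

PN ≈ 0.608

p₁ = P(outcome | exposed) = 3213/3680 = 0.8731
p₀ = P(outcome | unexposed) = 492/1438 = 0.34214
Under exogeneity and monotonicity, PN = (p₁ − p₀) / p₁.
PN = (0.8731 − 0.34214) / 0.8731 = 0.53096 / 0.8731 ≈ 0.6081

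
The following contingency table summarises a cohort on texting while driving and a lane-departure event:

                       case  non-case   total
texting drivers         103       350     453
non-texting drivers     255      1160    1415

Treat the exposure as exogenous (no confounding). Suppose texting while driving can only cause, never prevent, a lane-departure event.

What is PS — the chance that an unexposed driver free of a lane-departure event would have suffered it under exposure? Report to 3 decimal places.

PS ≈ 0.058

p₁ = P(outcome | exposed) = 103/453 = 0.22737
p₀ = P(outcome | unexposed) = 255/1415 = 0.18021
Under exogeneity and monotonicity, PS = (p₁ − p₀) / (1 − p₀).
PS = (0.22737 − 0.18021) / (1 − 0.18021) = 0.047161 / 0.81979 ≈ 0.0575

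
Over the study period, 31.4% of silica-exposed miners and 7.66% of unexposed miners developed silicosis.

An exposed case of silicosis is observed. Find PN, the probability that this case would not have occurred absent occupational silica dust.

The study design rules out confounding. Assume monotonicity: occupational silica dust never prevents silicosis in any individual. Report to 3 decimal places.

p₁ = 0.314, p₀ = 0.0766.
Under exogeneity and monotonicity, PN = (p₁ − p₀) / p₁.
PN = (0.314 − 0.0766) / 0.314 = 0.2374 / 0.314 ≈ 0.7561

PN ≈ 0.756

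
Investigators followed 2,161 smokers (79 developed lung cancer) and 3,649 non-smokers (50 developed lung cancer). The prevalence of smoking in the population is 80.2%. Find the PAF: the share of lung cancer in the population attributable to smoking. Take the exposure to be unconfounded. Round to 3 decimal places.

PAF ≈ 0.572

p₁ = P(outcome | exposed) = 79/2161 = 0.036557
p₀ = P(outcome | unexposed) = 50/3649 = 0.013702
Overall risk P(Y=1) = π·p₁ + (1−π)·p₀ = 0.802×0.036557 + 0.198×0.013702 = 0.032032.
Under exogeneity, PAF = [P(Y=1) − p₀] / P(Y=1).
PAF = (0.032032 − 0.013702) / 0.032032 ≈ 0.5722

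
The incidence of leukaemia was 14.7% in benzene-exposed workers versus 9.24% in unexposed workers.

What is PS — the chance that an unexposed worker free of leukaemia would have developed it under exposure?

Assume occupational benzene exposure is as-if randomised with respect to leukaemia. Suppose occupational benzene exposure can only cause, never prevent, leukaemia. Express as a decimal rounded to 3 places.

p₁ = 0.147, p₀ = 0.0924.
Under exogeneity and monotonicity, PS = (p₁ − p₀) / (1 − p₀).
PS = (0.147 − 0.0924) / (1 − 0.0924) = 0.0546 / 0.9076 ≈ 0.0602

PS ≈ 0.060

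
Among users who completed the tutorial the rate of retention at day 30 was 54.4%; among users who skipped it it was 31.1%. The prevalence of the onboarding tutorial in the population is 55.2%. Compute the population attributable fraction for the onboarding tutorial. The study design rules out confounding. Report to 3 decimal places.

PAF ≈ 0.293

p₁ = 0.544, p₀ = 0.311.
Overall risk P(Y=1) = π·p₁ + (1−π)·p₀ = 0.552×0.544 + 0.448×0.311 = 0.43962.
Under exogeneity, PAF = [P(Y=1) − p₀] / P(Y=1).
PAF = (0.43962 − 0.311) / 0.43962 ≈ 0.2926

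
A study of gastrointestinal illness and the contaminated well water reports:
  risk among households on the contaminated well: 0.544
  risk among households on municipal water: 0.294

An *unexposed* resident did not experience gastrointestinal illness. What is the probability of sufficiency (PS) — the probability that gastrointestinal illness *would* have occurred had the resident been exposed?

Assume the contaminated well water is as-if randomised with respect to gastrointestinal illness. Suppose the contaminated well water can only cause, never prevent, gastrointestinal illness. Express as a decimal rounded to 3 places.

PS ≈ 0.354

Let p₁ = 0.544, p₀ = 0.294.
Under exogeneity and monotonicity, PS = (p₁ − p₀) / (1 − p₀).
PS = (0.544 − 0.294) / (1 − 0.294) = 0.25 / 0.706 ≈ 0.3541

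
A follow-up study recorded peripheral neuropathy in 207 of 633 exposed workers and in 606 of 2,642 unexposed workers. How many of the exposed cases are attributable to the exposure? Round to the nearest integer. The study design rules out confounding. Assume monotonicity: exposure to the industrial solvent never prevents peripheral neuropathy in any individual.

p₁ = P(outcome | exposed) = 207/633 = 0.32701
p₀ = P(outcome | unexposed) = 606/2642 = 0.22937
PN = (p₁ − p₀)/p₁ = (0.32701 − 0.22937) / 0.32701 ≈ 0.29859.
Attributable cases ≈ PN × (exposed cases) = 0.29859 × 207 ≈ 61.81.

about 62 cases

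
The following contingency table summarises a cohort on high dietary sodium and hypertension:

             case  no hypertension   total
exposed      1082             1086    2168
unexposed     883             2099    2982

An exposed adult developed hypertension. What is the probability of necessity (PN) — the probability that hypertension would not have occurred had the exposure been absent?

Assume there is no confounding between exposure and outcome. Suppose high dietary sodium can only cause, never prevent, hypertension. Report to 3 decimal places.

PN ≈ 0.407

p₁ = P(outcome | exposed) = 1082/2168 = 0.49908
p₀ = P(outcome | unexposed) = 883/2982 = 0.29611
Under exogeneity and monotonicity, PN = (p₁ − p₀) / p₁.
PN = (0.49908 − 0.29611) / 0.49908 = 0.20297 / 0.49908 ≈ 0.4067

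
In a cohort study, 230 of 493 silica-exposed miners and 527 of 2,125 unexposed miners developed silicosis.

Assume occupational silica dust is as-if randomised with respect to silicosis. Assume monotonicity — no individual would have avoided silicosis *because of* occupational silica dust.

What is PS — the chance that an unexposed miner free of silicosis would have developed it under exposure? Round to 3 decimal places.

PS ≈ 0.291

p₁ = P(outcome | exposed) = 230/493 = 0.46653
p₀ = P(outcome | unexposed) = 527/2125 = 0.248
Under exogeneity and monotonicity, PS = (p₁ − p₀) / (1 − p₀).
PS = (0.46653 − 0.248) / (1 − 0.248) = 0.21853 / 0.752 ≈ 0.2906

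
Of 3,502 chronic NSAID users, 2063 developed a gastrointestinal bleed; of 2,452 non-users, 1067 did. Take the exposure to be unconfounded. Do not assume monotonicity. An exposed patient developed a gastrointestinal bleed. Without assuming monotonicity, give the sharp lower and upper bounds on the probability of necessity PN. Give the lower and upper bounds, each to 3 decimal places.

0.261 ≤ PN ≤ 0.959

p₁ = P(outcome | exposed) = 2063/3502 = 0.58909
p₀ = P(outcome | unexposed) = 1067/2452 = 0.43515
Under exogeneity alone the bounds on PN are max{0,(p₁−p₀)/p₁} ≤ PN ≤ min{1,(1−p₀)/p₁}.
  lower = (p₁ − p₀)/p₁ = 0.15394 / 0.58909 ≈ 0.2613
  upper = min{1, (1 − p₀)/p₁} = 0.56485 / 0.58909 ≈ 0.9588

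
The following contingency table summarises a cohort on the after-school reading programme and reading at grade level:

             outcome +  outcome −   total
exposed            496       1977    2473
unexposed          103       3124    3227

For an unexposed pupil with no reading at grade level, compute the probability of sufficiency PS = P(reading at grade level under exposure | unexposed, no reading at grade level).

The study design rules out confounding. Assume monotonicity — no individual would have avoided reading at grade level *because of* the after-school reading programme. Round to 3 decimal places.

PS ≈ 0.174

p₁ = P(outcome | exposed) = 496/2473 = 0.20057
p₀ = P(outcome | unexposed) = 103/3227 = 0.031918
Under exogeneity and monotonicity, PS = (p₁ − p₀)/(1 − p₀).
PS = (0.20057 − 0.031918) / 0.96808 ≈ 0.1742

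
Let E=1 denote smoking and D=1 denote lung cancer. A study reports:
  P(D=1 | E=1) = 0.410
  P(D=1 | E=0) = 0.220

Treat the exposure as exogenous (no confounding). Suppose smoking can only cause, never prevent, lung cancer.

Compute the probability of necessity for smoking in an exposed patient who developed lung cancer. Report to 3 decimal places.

PN ≈ 0.463

Let p₁ = 0.41, p₀ = 0.22.
Under exogeneity and monotonicity, PN = (p₁ − p₀) / p₁.
PN = (0.41 − 0.22) / 0.41 = 0.19 / 0.41 ≈ 0.4634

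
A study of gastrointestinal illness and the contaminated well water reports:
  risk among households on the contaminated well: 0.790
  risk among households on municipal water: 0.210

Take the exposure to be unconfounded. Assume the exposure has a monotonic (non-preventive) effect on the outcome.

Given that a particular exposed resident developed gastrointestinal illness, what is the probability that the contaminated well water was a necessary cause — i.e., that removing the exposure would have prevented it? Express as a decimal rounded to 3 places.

Let p₁ = 0.79, p₀ = 0.21.
Under exogeneity and monotonicity, PN = (p₁ − p₀) / p₁.
PN = (0.79 − 0.21) / 0.79 = 0.58 / 0.79 ≈ 0.7342

PN ≈ 0.734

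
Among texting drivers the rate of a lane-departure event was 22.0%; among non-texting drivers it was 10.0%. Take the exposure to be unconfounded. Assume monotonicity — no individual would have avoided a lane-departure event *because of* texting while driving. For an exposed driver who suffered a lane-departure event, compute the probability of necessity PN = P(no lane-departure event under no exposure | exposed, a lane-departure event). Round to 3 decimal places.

p₁ = 0.22, p₀ = 0.1.
Under exogeneity and monotonicity, PN = (p₁ − p₀) / p₁.
PN = (0.22 − 0.1) / 0.22 = 0.12 / 0.22 ≈ 0.5455

PN ≈ 0.545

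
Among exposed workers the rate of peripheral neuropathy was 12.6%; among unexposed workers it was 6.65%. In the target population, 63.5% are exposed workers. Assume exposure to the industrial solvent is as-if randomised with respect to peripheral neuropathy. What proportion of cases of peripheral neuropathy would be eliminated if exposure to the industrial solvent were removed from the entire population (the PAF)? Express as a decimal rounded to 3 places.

p₁ = 0.126, p₀ = 0.0665.
Overall risk P(Y=1) = π·p₁ + (1−π)·p₀ = 0.635×0.126 + 0.365×0.0665 = 0.10428.
Under exogeneity, PAF = [P(Y=1) − p₀] / P(Y=1).
PAF = (0.10428 − 0.0665) / 0.10428 ≈ 0.3623

PAF ≈ 0.362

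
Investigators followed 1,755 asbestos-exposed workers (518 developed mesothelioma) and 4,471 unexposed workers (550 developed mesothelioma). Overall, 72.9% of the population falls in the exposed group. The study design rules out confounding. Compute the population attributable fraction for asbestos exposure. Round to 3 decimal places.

p₁ = P(outcome | exposed) = 518/1755 = 0.29516
p₀ = P(outcome | unexposed) = 550/4471 = 0.12301
Overall risk P(Y=1) = π·p₁ + (1−π)·p₀ = 0.729×0.29516 + 0.271×0.12301 = 0.24851.
Under exogeneity, PAF = [P(Y=1) − p₀] / P(Y=1).
PAF = (0.24851 − 0.12301) / 0.24851 ≈ 0.5050

PAF ≈ 0.505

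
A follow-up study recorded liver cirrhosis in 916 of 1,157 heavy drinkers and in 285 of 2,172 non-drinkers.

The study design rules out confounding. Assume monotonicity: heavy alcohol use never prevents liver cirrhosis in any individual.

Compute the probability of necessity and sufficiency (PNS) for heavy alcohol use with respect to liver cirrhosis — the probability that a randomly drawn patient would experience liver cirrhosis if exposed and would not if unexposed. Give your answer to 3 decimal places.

PNS ≈ 0.660

p₁ = P(outcome | exposed) = 916/1157 = 0.7917
p₀ = P(outcome | unexposed) = 285/2172 = 0.13122
Under exogeneity and monotonicity, PNS = p₁ − p₀.
PNS = 0.7917 − 0.13122 = 0.66049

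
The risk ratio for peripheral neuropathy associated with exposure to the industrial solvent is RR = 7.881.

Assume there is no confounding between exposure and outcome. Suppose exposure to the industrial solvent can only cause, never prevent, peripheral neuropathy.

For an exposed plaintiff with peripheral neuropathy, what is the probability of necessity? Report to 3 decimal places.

Under exogeneity and monotonicity, PN = (RR − 1) / RR = 1 − 1/RR.
PN = (7.881 − 1) / 7.881 = 6.881 / 7.881 ≈ 0.8731

PN ≈ 0.873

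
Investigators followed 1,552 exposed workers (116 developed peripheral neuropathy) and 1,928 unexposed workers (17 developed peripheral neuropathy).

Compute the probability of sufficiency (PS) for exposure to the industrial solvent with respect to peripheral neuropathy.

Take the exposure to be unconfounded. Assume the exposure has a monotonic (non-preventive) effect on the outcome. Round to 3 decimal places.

PS ≈ 0.067

p₁ = P(outcome | exposed) = 116/1552 = 0.074742
p₀ = P(outcome | unexposed) = 17/1928 = 0.0088174
Under exogeneity and monotonicity, PS = (p₁ − p₀) / (1 − p₀).
PS = (0.074742 − 0.0088174) / (1 − 0.0088174) = 0.065925 / 0.99118 ≈ 0.0665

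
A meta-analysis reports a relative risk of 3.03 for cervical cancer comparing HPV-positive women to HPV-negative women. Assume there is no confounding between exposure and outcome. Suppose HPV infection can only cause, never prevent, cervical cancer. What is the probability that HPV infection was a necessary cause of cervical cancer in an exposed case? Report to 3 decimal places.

Under exogeneity and monotonicity, PN = (RR − 1) / RR = 1 − 1/RR.
PN = (3.03 − 1) / 3.03 = 2.03 / 3.03 ≈ 0.6700

PN ≈ 0.670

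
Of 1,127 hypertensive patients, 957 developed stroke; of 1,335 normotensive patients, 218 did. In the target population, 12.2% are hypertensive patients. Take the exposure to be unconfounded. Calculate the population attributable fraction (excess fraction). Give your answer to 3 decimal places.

PAF ≈ 0.339

p₁ = P(outcome | exposed) = 957/1127 = 0.84916
p₀ = P(outcome | unexposed) = 218/1335 = 0.1633
Overall risk P(Y=1) = π·p₁ + (1−π)·p₀ = 0.122×0.84916 + 0.878×0.1633 = 0.24697.
Under exogeneity, PAF = [P(Y=1) − p₀] / P(Y=1).
PAF = (0.24697 − 0.1633) / 0.24697 ≈ 0.3388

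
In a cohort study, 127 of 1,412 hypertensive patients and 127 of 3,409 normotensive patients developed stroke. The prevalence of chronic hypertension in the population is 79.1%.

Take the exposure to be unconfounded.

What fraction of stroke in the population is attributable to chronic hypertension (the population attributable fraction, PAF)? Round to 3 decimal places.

PAF ≈ 0.528

p₁ = P(outcome | exposed) = 127/1412 = 0.089943
p₀ = P(outcome | unexposed) = 127/3409 = 0.037254
Overall risk P(Y=1) = π·p₁ + (1−π)·p₀ = 0.791×0.089943 + 0.209×0.037254 = 0.078931.
Under exogeneity, PAF = [P(Y=1) − p₀] / P(Y=1).
PAF = (0.078931 − 0.037254) / 0.078931 ≈ 0.5280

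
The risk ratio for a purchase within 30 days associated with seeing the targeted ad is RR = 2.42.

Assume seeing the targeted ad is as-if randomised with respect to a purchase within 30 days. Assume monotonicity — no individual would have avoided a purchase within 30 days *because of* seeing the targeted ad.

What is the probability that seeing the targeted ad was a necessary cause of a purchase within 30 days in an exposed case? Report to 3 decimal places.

Under exogeneity and monotonicity, PN = (RR − 1) / RR = 1 − 1/RR.
PN = (2.42 − 1) / 2.42 = 1.42 / 2.42 ≈ 0.5868

PN ≈ 0.587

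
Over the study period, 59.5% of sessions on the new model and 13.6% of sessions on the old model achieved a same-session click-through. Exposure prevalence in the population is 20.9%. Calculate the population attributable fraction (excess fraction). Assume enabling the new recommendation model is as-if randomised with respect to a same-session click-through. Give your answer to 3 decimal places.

p₁ = 0.595, p₀ = 0.136.
Overall risk P(Y=1) = π·p₁ + (1−π)·p₀ = 0.209×0.595 + 0.791×0.136 = 0.23193.
Under exogeneity, PAF = [P(Y=1) − p₀] / P(Y=1).
PAF = (0.23193 − 0.136) / 0.23193 ≈ 0.4136

PAF ≈ 0.414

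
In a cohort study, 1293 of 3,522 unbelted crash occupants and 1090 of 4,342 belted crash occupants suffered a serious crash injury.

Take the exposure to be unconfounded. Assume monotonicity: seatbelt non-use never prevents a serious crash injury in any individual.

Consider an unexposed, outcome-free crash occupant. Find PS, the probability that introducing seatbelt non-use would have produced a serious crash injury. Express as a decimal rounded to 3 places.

PS ≈ 0.155

p₁ = P(outcome | exposed) = 1293/3522 = 0.36712
p₀ = P(outcome | unexposed) = 1090/4342 = 0.25104
Under exogeneity and monotonicity, PS = (p₁ − p₀) / (1 − p₀).
PS = (0.36712 − 0.25104) / (1 − 0.25104) = 0.11608 / 0.74896 ≈ 0.1550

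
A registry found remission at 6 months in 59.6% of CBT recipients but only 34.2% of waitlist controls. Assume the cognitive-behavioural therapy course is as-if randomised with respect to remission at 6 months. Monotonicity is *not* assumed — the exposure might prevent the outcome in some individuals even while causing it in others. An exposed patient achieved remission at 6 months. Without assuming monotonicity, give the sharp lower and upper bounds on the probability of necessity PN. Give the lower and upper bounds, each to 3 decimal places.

0.426 ≤ PN ≤ 1.000

p₁ = 0.596, p₀ = 0.342.
Under exogeneity alone the bounds on PN are max{0,(p₁−p₀)/p₁} ≤ PN ≤ min{1,(1−p₀)/p₁}.
  lower = (p₁ − p₀)/p₁ = 0.254 / 0.596 ≈ 0.4262
  upper = min{1, (1 − p₀)/p₁} = 0.658 / 0.596 ≈ 1.1040 → capped at 1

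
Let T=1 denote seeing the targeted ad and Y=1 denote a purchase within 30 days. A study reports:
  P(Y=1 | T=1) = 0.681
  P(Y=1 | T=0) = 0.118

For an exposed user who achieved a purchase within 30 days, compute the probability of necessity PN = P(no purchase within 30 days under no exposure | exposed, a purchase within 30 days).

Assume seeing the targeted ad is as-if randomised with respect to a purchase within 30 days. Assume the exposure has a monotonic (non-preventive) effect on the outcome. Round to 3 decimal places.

PN ≈ 0.827

Let p₁ = 0.681, p₀ = 0.118.
Under exogeneity and monotonicity, PN = (p₁ − p₀) / p₁.
PN = (0.681 − 0.118) / 0.681 = 0.563 / 0.681 ≈ 0.8267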